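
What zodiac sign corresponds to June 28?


Date: June 28
Conventional tropical zodiac dates: Cancer from June 21 onward; Leo starts July 23
June 28 falls within the Cancer range

Cancer


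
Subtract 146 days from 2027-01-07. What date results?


Start: 2027-01-07, subtract 146 days
Back 7 days from January 7 reaches December 31, 2026 -> 139 left
December 2026 has 31 days -> back to November 30, 2026 -> 108 left
November 2026 has 30 days -> back to October 31, 2026 -> 78 left
October 2026 has 31 days -> back to September 30, 2026 -> 47 left
September 2026 has 30 days -> back to August 31, 2026 -> 17 left
August 2026: 31 - 17 = 14 -> lands on August 14

Result: 2026-08-14


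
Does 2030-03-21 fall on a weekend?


Anchor: Jan 1, 2030. With p = 2030 - 1 = 2029: (p + p//4 - p//100 + p//400) mod 7 = (2029 + 507 - 20 + 5) mod 7 = 2521 mod 7 = 1 -> Tuesday (Mon=0 ... Sun=6)
Day of year: 80; offset = 79
Weekday index = (1 + 79) mod 7 = 3 -> Thursday
Weekend days: Saturday, Sunday

No


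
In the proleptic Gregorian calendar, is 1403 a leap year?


Gregorian leap year rule: divisible by 4, but not by 100, unless also by 400.
1403 is not divisible by 4 -> not a leap year

No


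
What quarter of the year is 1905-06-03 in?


Month: June (month 6)
Q1: Jan-Mar, Q2: Apr-Jun, Q3: Jul-Sep, Q4: Oct-Dec

Q2


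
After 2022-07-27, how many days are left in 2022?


Day of year: 208 of 365
Remaining = 365 - 208

157 days


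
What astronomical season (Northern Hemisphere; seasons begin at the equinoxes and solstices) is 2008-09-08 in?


Date: September 8
Astronomical Summer (approx.; exact equinox/solstice day varies by year): June 21 to September 21
September 8 falls within the Summer window

Summer


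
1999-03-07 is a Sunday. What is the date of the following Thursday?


Current: Sunday
Target: Thursday
Days ahead: 4

Next Thursday: 1999-03-11


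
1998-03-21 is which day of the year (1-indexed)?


Date: March 21, 1998
Days in months 1 through 2: 59
Plus 21 days in March

Day of year: 80


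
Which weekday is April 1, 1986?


Target: April 1, 1986
Anchor: Jan 1, 1986. With p = 1986 - 1 = 1985: (p + p//4 - p//100 + p//400) mod 7 = (1985 + 496 - 19 + 4) mod 7 = 2466 mod 7 = 2 -> Wednesday (Mon=0 ... Sun=6)
Days before April (Jan-Mar): 90 days
Weekday index = (2 + 90) mod 7 = 1

Tuesday


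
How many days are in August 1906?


August 1906

31 days


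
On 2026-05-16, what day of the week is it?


Date: May 16, 2026
Anchor: Jan 1, 2026. With p = 2026 - 1 = 2025: (p + p//4 - p//100 + p//400) mod 7 = (2025 + 506 - 20 + 5) mod 7 = 2516 mod 7 = 3 -> Thursday (Mon=0 ... Sun=6)
Days before May (Jan-Apr): 120; offset = 120 + 16 - 1 = 135
Weekday index = (3 + 135) mod 7 = 5

Day of the week: Saturday


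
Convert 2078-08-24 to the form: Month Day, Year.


ISO 2078-08-24 parses as year=2078, month=08, day=24
Month 8 -> August

August 24, 2078


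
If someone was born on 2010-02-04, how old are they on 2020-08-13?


Birth: 2010-02-04
Reference: 2020-08-13
Year difference: 2020 - 2010 = 10

10 years old


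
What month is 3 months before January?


January is month 1
1 - 3 = -2; wrap: -2 + 12 = 10

October


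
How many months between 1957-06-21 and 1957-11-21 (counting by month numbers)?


From June 1957 to November 1957
0 years * 12 = 0 months, plus 5 months = 5

5 months


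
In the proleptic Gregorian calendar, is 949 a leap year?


Gregorian leap year rule: divisible by 4, but not by 100, unless also by 400.
949 is not divisible by 4 -> not a leap year

No


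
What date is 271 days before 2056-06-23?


Start: 2056-06-23, subtract 271 days
Back 23 days from June 23 reaches May 31, 2056 -> 248 left
May 2056 has 31 days -> back to April 30, 2056 -> 217 left
April 2056 has 30 days -> back to March 31, 2056 -> 187 left
March 2056 has 31 days -> back to February 29, 2056 -> 156 left
February 2056 has 29 days -> back to January 31, 2056 -> 127 left
January 2056 has 31 days -> back to December 31, 2055 -> 96 left
December 2055 has 31 days -> back to November 30, 2055 -> 65 left
November 2055 has 30 days -> back to October 31, 2055 -> 35 left
October 2055 has 31 days -> back to September 30, 2055 -> 4 left
September 2055: 30 - 4 = 26 -> lands on September 26

Result: 2055-09-26


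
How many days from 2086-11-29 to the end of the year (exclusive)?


Day of year: 333 of 365
Remaining = 365 - 333

32 days


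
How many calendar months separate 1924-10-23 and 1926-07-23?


From October 1924 to July 1926
2 years * 12 = 24 months, minus 3 months = 21

21 months


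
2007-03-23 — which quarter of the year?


Month: March (month 3)
Q1: Jan-Mar, Q2: Apr-Jun, Q3: Jul-Sep, Q4: Oct-Dec

Q1


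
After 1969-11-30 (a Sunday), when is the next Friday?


Current: Sunday
Target: Friday
Days ahead: 5

Next Friday: 1969-12-05


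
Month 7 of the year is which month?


Month 7 of 12

July


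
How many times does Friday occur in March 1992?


March 1992 has 31 days
Anchor: Jan 1, 1992. With p = 1992 - 1 = 1991: (p + p//4 - p//100 + p//400) mod 7 = (1991 + 497 - 19 + 4) mod 7 = 2473 mod 7 = 2 -> Wednesday (Mon=0 ... Sun=6)
Days before March (Jan-Feb): 60; March 1 index = (2 + 60) mod 7 = 6 -> Sunday
First Friday is March 6
Fridays: 6, 13, 20, 27

4 Fridays


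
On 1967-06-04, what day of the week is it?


Date: June 4, 1967
Anchor: Jan 1, 1967. With p = 1967 - 1 = 1966: (p + p//4 - p//100 + p//400) mod 7 = (1966 + 491 - 19 + 4) mod 7 = 2442 mod 7 = 6 -> Sunday (Mon=0 ... Sun=6)
Days before June (Jan-May): 151; offset = 151 + 4 - 1 = 154
Weekday index = (6 + 154) mod 7 = 6

Day of the week: Sunday


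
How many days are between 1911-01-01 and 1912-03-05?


From 1911-01-01 to 1912-03-05
1911-01-01: day of year = 1
1912-03-05: days before March = 31 + 29 = 60 (1912 is a leap year); day of year = 60 + 5 = 65
Rest of 1911: 365 - 1 = 364
Total = 364 + 65 = 429

429 days


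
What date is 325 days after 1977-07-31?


Start: 1977-07-31, add 325 days
July 31 is the last day of July 1977 -> 325 left
August 1977 has 31 days -> 294 left
September 1977 has 30 days -> 264 left
October 1977 has 31 days -> 233 left
November 1977 has 30 days -> 203 left
December 1977 has 31 days -> 172 left
January 1978 has 31 days -> 141 left
February 1978 has 28 days -> 113 left
March 1978 has 31 days -> 82 left
April 1978 has 30 days -> 52 left
May 1978 has 31 days -> 21 left
June 1978: 21 <= 30 -> lands on June 21

Result: 1978-06-21


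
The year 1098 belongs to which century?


Century = (year - 1) // 100 + 1
= (1098 - 1) // 100 + 1
= 1097 // 100 + 1
= 10 + 1

11th century


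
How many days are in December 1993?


December 1993

31 days


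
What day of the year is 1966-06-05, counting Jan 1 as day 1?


Date: June 5, 1966
Days in months 1 through 5: 151
Plus 5 days in June

Day of year: 156


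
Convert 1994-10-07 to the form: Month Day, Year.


ISO 1994-10-07 parses as year=1994, month=10, day=07
Month 10 -> October

October 7, 1994


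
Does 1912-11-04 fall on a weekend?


Anchor: Jan 1, 1912. With p = 1912 - 1 = 1911: (p + p//4 - p//100 + p//400) mod 7 = (1911 + 477 - 19 + 4) mod 7 = 2373 mod 7 = 0 -> Monday (Mon=0 ... Sun=6)
Day of year: 309; offset = 308
Weekday index = (0 + 308) mod 7 = 0 -> Monday
Weekend days: Saturday, Sunday

No


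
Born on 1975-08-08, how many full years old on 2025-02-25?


Birth: 1975-08-08
Reference: 2025-02-25
Year difference: 2025 - 1975 = 50
Birthday not yet reached in 2025, subtract 1

49 years old


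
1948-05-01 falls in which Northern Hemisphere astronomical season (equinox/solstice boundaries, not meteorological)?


Date: May 1
Astronomical Spring (approx.; exact equinox/solstice day varies by year): March 20 to June 20
May 1 falls within the Spring window

Spring


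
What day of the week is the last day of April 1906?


April 1906 has 30 days
Anchor: Jan 1, 1906. With p = 1906 - 1 = 1905: (p + p//4 - p//100 + p//400) mod 7 = (1905 + 476 - 19 + 4) mod 7 = 2366 mod 7 = 0 -> Monday (Mon=0 ... Sun=6)
Days before April (Jan-Mar): 90; April 1 index = (0 + 90) mod 7 = 6 -> Sunday
Last day offset: 30 - 1 = 29 days
Weekday index = (6 + 29) mod 7 = 0

Monday, April 30


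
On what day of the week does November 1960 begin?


Target: November 1, 1960
Anchor: Jan 1, 1960. With p = 1960 - 1 = 1959: (p + p//4 - p//100 + p//400) mod 7 = (1959 + 489 - 19 + 4) mod 7 = 2433 mod 7 = 4 -> Friday (Mon=0 ... Sun=6)
Days before November (Jan-Oct): 305 days
Weekday index = (4 + 305) mod 7 = 1

Tuesday


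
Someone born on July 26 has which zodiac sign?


Date: July 26
Conventional tropical zodiac dates: Leo from July 23 onward; Virgo starts August 23
July 26 falls within the Leo range

Leo


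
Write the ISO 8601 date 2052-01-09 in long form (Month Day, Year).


ISO 2052-01-09 parses as year=2052, month=01, day=09
Month 1 -> January

January 9, 2052


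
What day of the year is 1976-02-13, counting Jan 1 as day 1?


Date: February 13, 1976
Days in months 1 through 1: 31
Plus 13 days in February

Day of year: 44


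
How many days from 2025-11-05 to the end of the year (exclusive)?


Day of year: 309 of 365
Remaining = 365 - 309

56 days


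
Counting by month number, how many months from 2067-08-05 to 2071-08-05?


From August 2067 to August 2071
4 years * 12 = 48 months = 48

48 months


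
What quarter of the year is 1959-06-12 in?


Month: June (month 6)
Q1: Jan-Mar, Q2: Apr-Jun, Q3: Jul-Sep, Q4: Oct-Dec

Q2


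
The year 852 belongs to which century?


Century = (year - 1) // 100 + 1
= (852 - 1) // 100 + 1
= 851 // 100 + 1
= 8 + 1

9th century


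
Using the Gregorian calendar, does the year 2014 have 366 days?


Gregorian leap year rule: divisible by 4, but not by 100, unless also by 400.
2014 is not divisible by 4 -> not a leap year

No


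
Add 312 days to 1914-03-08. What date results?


Start: 1914-03-08, add 312 days
March 1914 has 31 days: 31 - 8 = 23 days to March 31 -> 289 left
April 1914 has 30 days -> 259 left
May 1914 has 31 days -> 228 left
June 1914 has 30 days -> 198 left
July 1914 has 31 days -> 167 left
August 1914 has 31 days -> 136 left
September 1914 has 30 days -> 106 left
October 1914 has 31 days -> 75 left
November 1914 has 30 days -> 45 left
December 1914 has 31 days -> 14 left
January 1915: 14 <= 31 -> lands on January 14

Result: 1915-01-14


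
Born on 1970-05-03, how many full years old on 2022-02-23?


Birth: 1970-05-03
Reference: 2022-02-23
Year difference: 2022 - 1970 = 52
Birthday not yet reached in 2022, subtract 1

51 years old


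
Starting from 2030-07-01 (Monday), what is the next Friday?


Current: Monday
Target: Friday
Days ahead: 4

Next Friday: 2030-07-05


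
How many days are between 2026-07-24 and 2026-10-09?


From 2026-07-24 to 2026-10-09
2026-07-24: days before July = 31 + 28 + 31 + 30 + 31 + 30 = 181 (2026 is not a leap year); day of year = 181 + 24 = 205
2026-10-09: days before October = 31 + 28 + 31 + 30 + 31 + 30 + 31 + 31 + 30 = 273 (2026 is not a leap year); day of year = 273 + 9 = 282
Same year: 282 - 205 = 77

77 days


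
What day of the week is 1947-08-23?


Date: August 23, 1947
Anchor: Jan 1, 1947. With p = 1947 - 1 = 1946: (p + p//4 - p//100 + p//400) mod 7 = (1946 + 486 - 19 + 4) mod 7 = 2417 mod 7 = 2 -> Wednesday (Mon=0 ... Sun=6)
Days before August (Jan-Jul): 212; offset = 212 + 23 - 1 = 234
Weekday index = (2 + 234) mod 7 = 5

Day of the week: Saturday


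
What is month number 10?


Month 10 of 12

October


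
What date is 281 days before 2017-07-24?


Start: 2017-07-24, subtract 281 days
Back 24 days from July 24 reaches June 30, 2017 -> 257 left
June 2017 has 30 days -> back to May 31, 2017 -> 227 left
May 2017 has 31 days -> back to April 30, 2017 -> 196 left
April 2017 has 30 days -> back to March 31, 2017 -> 166 left
March 2017 has 31 days -> back to February 28, 2017 -> 135 left
February 2017 has 28 days -> back to January 31, 2017 -> 107 left
January 2017 has 31 days -> back to December 31, 2016 -> 76 left
December 2016 has 31 days -> back to November 30, 2016 -> 45 left
November 2016 has 30 days -> back to October 31, 2016 -> 15 left
October 2016: 31 - 15 = 16 -> lands on October 16

Result: 2016-10-16


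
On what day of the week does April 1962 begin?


Target: April 1, 1962
Anchor: Jan 1, 1962. With p = 1962 - 1 = 1961: (p + p//4 - p//100 + p//400) mod 7 = (1961 + 490 - 19 + 4) mod 7 = 2436 mod 7 = 0 -> Monday (Mon=0 ... Sun=6)
Days before April (Jan-Mar): 90 days
Weekday index = (0 + 90) mod 7 = 6

Sunday


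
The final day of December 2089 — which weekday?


December 2089 has 31 days
Anchor: Jan 1, 2089. With p = 2089 - 1 = 2088: (p + p//4 - p//100 + p//400) mod 7 = (2088 + 522 - 20 + 5) mod 7 = 2595 mod 7 = 5 -> Saturday (Mon=0 ... Sun=6)
Days before December (Jan-Nov): 334; December 1 index = (5 + 334) mod 7 = 3 -> Thursday
Last day offset: 31 - 1 = 30 days
Weekday index = (3 + 30) mod 7 = 5

Saturday, December 31


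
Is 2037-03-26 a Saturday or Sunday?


Anchor: Jan 1, 2037. With p = 2037 - 1 = 2036: (p + p//4 - p//100 + p//400) mod 7 = (2036 + 509 - 20 + 5) mod 7 = 2530 mod 7 = 3 -> Thursday (Mon=0 ... Sun=6)
Day of year: 85; offset = 84
Weekday index = (3 + 84) mod 7 = 3 -> Thursday
Weekend days: Saturday, Sunday

No


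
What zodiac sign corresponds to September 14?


Date: September 14
Conventional tropical zodiac dates: Virgo from August 23 onward; Libra starts September 23
September 14 falls within the Virgo range

Virgo


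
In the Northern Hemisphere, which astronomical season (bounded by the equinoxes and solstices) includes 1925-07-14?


Date: July 14
Astronomical Summer (approx.; exact equinox/solstice day varies by year): June 21 to September 21
July 14 falls within the Summer window

Summer


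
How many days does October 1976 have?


October 1976

31 days


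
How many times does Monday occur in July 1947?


July 1947 has 31 days
Anchor: Jan 1, 1947. With p = 1947 - 1 = 1946: (p + p//4 - p//100 + p//400) mod 7 = (1946 + 486 - 19 + 4) mod 7 = 2417 mod 7 = 2 -> Wednesday (Mon=0 ... Sun=6)
Days before July (Jan-Jun): 181; July 1 index = (2 + 181) mod 7 = 1 -> Tuesday
First Monday is July 7
Mondays: 7, 14, 21, 28

4 Mondays


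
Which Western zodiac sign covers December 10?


Date: December 10
Conventional tropical zodiac dates: Sagittarius from November 22 onward; Capricorn starts December 22
December 10 falls within the Sagittarius range

Sagittarius


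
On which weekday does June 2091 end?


June 2091 has 30 days
Anchor: Jan 1, 2091. With p = 2091 - 1 = 2090: (p + p//4 - p//100 + p//400) mod 7 = (2090 + 522 - 20 + 5) mod 7 = 2597 mod 7 = 0 -> Monday (Mon=0 ... Sun=6)
Days before June (Jan-May): 151; June 1 index = (0 + 151) mod 7 = 4 -> Friday
Last day offset: 30 - 1 = 29 days
Weekday index = (4 + 29) mod 7 = 5

Saturday, June 30


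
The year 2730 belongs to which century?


Century = (year - 1) // 100 + 1
= (2730 - 1) // 100 + 1
= 2729 // 100 + 1
= 27 + 1

28th century


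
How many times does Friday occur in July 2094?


July 2094 has 31 days
Anchor: Jan 1, 2094. With p = 2094 - 1 = 2093: (p + p//4 - p//100 + p//400) mod 7 = (2093 + 523 - 20 + 5) mod 7 = 2601 mod 7 = 4 -> Friday (Mon=0 ... Sun=6)
Days before July (Jan-Jun): 181; July 1 index = (4 + 181) mod 7 = 3 -> Thursday
First Friday is July 2
Fridays: 2, 9, 16, 23, 30

5 Fridays


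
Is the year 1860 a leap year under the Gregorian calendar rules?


Gregorian leap year rule: divisible by 4, but not by 100, unless also by 400.
1860 is divisible by 4 but not 100 -> leap year

Yes


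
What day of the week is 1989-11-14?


Date: November 14, 1989
Anchor: Jan 1, 1989. With p = 1989 - 1 = 1988: (p + p//4 - p//100 + p//400) mod 7 = (1988 + 497 - 19 + 4) mod 7 = 2470 mod 7 = 6 -> Sunday (Mon=0 ... Sun=6)
Days before November (Jan-Oct): 304; offset = 304 + 14 - 1 = 317
Weekday index = (6 + 317) mod 7 = 1

Day of the week: Tuesday


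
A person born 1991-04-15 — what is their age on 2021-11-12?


Birth: 1991-04-15
Reference: 2021-11-12
Year difference: 2021 - 1991 = 30

30 years old


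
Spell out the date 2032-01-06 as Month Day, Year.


ISO 2032-01-06 parses as year=2032, month=01, day=06
Month 1 -> January

January 6, 2032


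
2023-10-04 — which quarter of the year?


Month: October (month 10)
Q1: Jan-Mar, Q2: Apr-Jun, Q3: Jul-Sep, Q4: Oct-Dec

Q4


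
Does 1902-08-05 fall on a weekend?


Anchor: Jan 1, 1902. With p = 1902 - 1 = 1901: (p + p//4 - p//100 + p//400) mod 7 = (1901 + 475 - 19 + 4) mod 7 = 2361 mod 7 = 2 -> Wednesday (Mon=0 ... Sun=6)
Day of year: 217; offset = 216
Weekday index = (2 + 216) mod 7 = 1 -> Tuesday
Weekend days: Saturday, Sunday

No


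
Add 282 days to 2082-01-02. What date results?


Start: 2082-01-02, add 282 days
January 2082 has 31 days: 31 - 2 = 29 days to January 31 -> 253 left
February 2082 has 28 days -> 225 left
March 2082 has 31 days -> 194 left
April 2082 has 30 days -> 164 left
May 2082 has 31 days -> 133 left
June 2082 has 30 days -> 103 left
July 2082 has 31 days -> 72 left
August 2082 has 31 days -> 41 left
September 2082 has 30 days -> 11 left
October 2082: 11 <= 31 -> lands on October 11

Result: 2082-10-11


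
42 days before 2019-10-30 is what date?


Start: 2019-10-30, subtract 42 days
Back 30 days from October 30 reaches September 30, 2019 -> 12 left
September 2019: 30 - 12 = 18 -> lands on September 18

Result: 2019-09-18


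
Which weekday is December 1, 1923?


Target: December 1, 1923
Anchor: Jan 1, 1923. With p = 1923 - 1 = 1922: (p + p//4 - p//100 + p//400) mod 7 = (1922 + 480 - 19 + 4) mod 7 = 2387 mod 7 = 0 -> Monday (Mon=0 ... Sun=6)
Days before December (Jan-Nov): 334 days
Weekday index = (0 + 334) mod 7 = 5

Saturday


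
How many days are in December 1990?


December 1990

31 days


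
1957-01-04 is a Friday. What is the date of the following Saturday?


Current: Friday
Target: Saturday
Days ahead: 1

Next Saturday: 1957-01-05


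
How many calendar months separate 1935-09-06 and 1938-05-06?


From September 1935 to May 1938
3 years * 12 = 36 months, minus 4 months = 32

32 months


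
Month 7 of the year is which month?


Month 7 of 12

July


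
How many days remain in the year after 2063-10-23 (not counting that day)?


Day of year: 296 of 365
Remaining = 365 - 296

69 days


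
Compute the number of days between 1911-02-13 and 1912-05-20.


From 1911-02-13 to 1912-05-20
1911-02-13: days before February = 31; day of year = 31 + 13 = 44
1912-05-20: days before May = 31 + 29 + 31 + 30 = 121 (1912 is a leap year); day of year = 121 + 20 = 141
Rest of 1911: 365 - 44 = 321
Total = 321 + 141 = 462

462 days


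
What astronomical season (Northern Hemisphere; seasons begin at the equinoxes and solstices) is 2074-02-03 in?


Date: February 3
Astronomical Winter (approx.; exact equinox/solstice day varies by year): December 21 to March 19
February 3 falls within the Winter window

Winter


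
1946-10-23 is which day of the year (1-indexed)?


Date: October 23, 1946
Days in months 1 through 9: 273
Plus 23 days in October

Day of year: 296


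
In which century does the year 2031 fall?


Century = (year - 1) // 100 + 1
= (2031 - 1) // 100 + 1
= 2030 // 100 + 1
= 20 + 1

21st century


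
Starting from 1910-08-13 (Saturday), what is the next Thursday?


Current: Saturday
Target: Thursday
Days ahead: 5

Next Thursday: 1910-08-18


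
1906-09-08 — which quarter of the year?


Month: September (month 9)
Q1: Jan-Mar, Q2: Apr-Jun, Q3: Jul-Sep, Q4: Oct-Dec

Q3


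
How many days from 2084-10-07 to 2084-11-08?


From 2084-10-07 to 2084-11-08
2084-10-07: days before October = 31 + 29 + 31 + 30 + 31 + 30 + 31 + 31 + 30 = 274 (2084 is a leap year); day of year = 274 + 7 = 281
2084-11-08: days before November = 31 + 29 + 31 + 30 + 31 + 30 + 31 + 31 + 30 + 31 = 305 (2084 is a leap year); day of year = 305 + 8 = 313
Same year: 313 - 281 = 32

32 days


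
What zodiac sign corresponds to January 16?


Date: January 16
Conventional tropical zodiac dates: Capricorn from December 22 onward; Aquarius starts January 20
January 16 falls within the Capricorn range

Capricorn


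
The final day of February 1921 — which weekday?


February 1921 has 28 days
Anchor: Jan 1, 1921. With p = 1921 - 1 = 1920: (p + p//4 - p//100 + p//400) mod 7 = (1920 + 480 - 19 + 4) mod 7 = 2385 mod 7 = 5 -> Saturday (Mon=0 ... Sun=6)
Days before February (Jan): 31; February 1 index = (5 + 31) mod 7 = 1 -> Tuesday
Last day offset: 28 - 1 = 27 days
Weekday index = (1 + 27) mod 7 = 0

Monday, February 28


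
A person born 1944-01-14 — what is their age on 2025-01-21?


Birth: 1944-01-14
Reference: 2025-01-21
Year difference: 2025 - 1944 = 81

81 years old


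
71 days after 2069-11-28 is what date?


Start: 2069-11-28, add 71 days
November 2069 has 30 days: 30 - 28 = 2 days to November 30 -> 69 left
December 2069 has 31 days -> 38 left
January 2070 has 31 days -> 7 left
February 2070: 7 <= 28 -> lands on February 7

Result: 2070-02-07


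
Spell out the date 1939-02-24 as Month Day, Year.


ISO 1939-02-24 parses as year=1939, month=02, day=24
Month 2 -> February

February 24, 1939


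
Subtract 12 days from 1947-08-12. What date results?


Start: 1947-08-12, subtract 12 days
Back 12 days from August 12 reaches July 31, 1947 -> 0 left
July 1947: 31 - 0 = 31 -> lands on July 31

Result: 1947-07-31


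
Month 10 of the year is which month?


Month 10 of 12

October


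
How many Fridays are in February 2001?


February 2001 has 28 days
Anchor: Jan 1, 2001. With p = 2001 - 1 = 2000: (p + p//4 - p//100 + p//400) mod 7 = (2000 + 500 - 20 + 5) mod 7 = 2485 mod 7 = 0 -> Monday (Mon=0 ... Sun=6)
Days before February (Jan): 31; February 1 index = (0 + 31) mod 7 = 3 -> Thursday
First Friday is February 2
Fridays: 2, 9, 16, 23

4 Fridays


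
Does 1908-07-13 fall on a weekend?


Anchor: Jan 1, 1908. With p = 1908 - 1 = 1907: (p + p//4 - p//100 + p//400) mod 7 = (1907 + 476 - 19 + 4) mod 7 = 2368 mod 7 = 2 -> Wednesday (Mon=0 ... Sun=6)
Day of year: 195; offset = 194
Weekday index = (2 + 194) mod 7 = 0 -> Monday
Weekend days: Saturday, Sunday

No


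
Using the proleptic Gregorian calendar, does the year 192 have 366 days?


Gregorian leap year rule: divisible by 4, but not by 100, unless also by 400.
192 is divisible by 4 but not 100 -> leap year

Yes


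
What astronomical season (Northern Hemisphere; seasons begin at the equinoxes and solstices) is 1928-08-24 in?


Date: August 24
Astronomical Summer (approx.; exact equinox/solstice day varies by year): June 21 to September 21
August 24 falls within the Summer window

Summer


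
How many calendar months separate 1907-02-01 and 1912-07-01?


From February 1907 to July 1912
5 years * 12 = 60 months, plus 5 months = 65

65 months


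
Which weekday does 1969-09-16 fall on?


Date: September 16, 1969
Anchor: Jan 1, 1969. With p = 1969 - 1 = 1968: (p + p//4 - p//100 + p//400) mod 7 = (1968 + 492 - 19 + 4) mod 7 = 2445 mod 7 = 2 -> Wednesday (Mon=0 ... Sun=6)
Days before September (Jan-Aug): 243; offset = 243 + 16 - 1 = 258
Weekday index = (2 + 258) mod 7 = 1

Day of the week: Tuesday


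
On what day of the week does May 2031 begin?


Target: May 1, 2031
Anchor: Jan 1, 2031. With p = 2031 - 1 = 2030: (p + p//4 - p//100 + p//400) mod 7 = (2030 + 507 - 20 + 5) mod 7 = 2522 mod 7 = 2 -> Wednesday (Mon=0 ... Sun=6)
Days before May (Jan-Apr): 120 days
Weekday index = (2 + 120) mod 7 = 3

Thursday


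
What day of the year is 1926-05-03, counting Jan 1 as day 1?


Date: May 3, 1926
Days in months 1 through 4: 120
Plus 3 days in May

Day of year: 123


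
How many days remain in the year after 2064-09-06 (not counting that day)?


Day of year: 250 of 366
Remaining = 366 - 250

116 days


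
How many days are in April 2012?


April 2012

30 days


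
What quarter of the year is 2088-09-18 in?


Month: September (month 9)
Q1: Jan-Mar, Q2: Apr-Jun, Q3: Jul-Sep, Q4: Oct-Dec

Q3


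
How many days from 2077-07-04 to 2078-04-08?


From 2077-07-04 to 2078-04-08
2077-07-04: days before July = 31 + 28 + 31 + 30 + 31 + 30 = 181 (2077 is not a leap year); day of year = 181 + 4 = 185
2078-04-08: days before April = 31 + 28 + 31 = 90 (2078 is not a leap year); day of year = 90 + 8 = 98
Rest of 2077: 365 - 185 = 180
Total = 180 + 98 = 278

278 days


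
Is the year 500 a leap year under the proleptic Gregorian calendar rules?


Gregorian leap year rule: divisible by 4, but not by 100, unless also by 400.
500 is divisible by 100 but not 400 -> not a leap year

No


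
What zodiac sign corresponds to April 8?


Date: April 8
Conventional tropical zodiac dates: Aries from March 21 onward; Taurus starts April 20
April 8 falls within the Aries range

Aries


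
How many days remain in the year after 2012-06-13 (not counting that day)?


Day of year: 165 of 366
Remaining = 366 - 165

201 days


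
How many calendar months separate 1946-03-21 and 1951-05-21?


From March 1946 to May 1951
5 years * 12 = 60 months, plus 2 months = 62

62 months


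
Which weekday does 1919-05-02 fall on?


Date: May 2, 1919
Anchor: Jan 1, 1919. With p = 1919 - 1 = 1918: (p + p//4 - p//100 + p//400) mod 7 = (1918 + 479 - 19 + 4) mod 7 = 2382 mod 7 = 2 -> Wednesday (Mon=0 ... Sun=6)
Days before May (Jan-Apr): 120; offset = 120 + 2 - 1 = 121
Weekday index = (2 + 121) mod 7 = 4

Day of the week: Friday


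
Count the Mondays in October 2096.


October 2096 has 31 days
Anchor: Jan 1, 2096. With p = 2096 - 1 = 2095: (p + p//4 - p//100 + p//400) mod 7 = (2095 + 523 - 20 + 5) mod 7 = 2603 mod 7 = 6 -> Sunday (Mon=0 ... Sun=6)
Days before October (Jan-Sep): 274; October 1 index = (6 + 274) mod 7 = 0 -> Monday
First Monday is October 1
Mondays: 1, 8, 15, 22, 29

5 Mondays


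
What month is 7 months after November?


November is month 11
11 + 7 = 18; wrap: 18 - 12 = 6

June


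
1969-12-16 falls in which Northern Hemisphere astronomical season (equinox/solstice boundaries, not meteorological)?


Date: December 16
Astronomical Autumn (approx.; exact equinox/solstice day varies by year): September 22 to December 20
December 16 falls within the Autumn window

Autumn


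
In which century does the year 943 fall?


Century = (year - 1) // 100 + 1
= (943 - 1) // 100 + 1
= 942 // 100 + 1
= 9 + 1

10th century


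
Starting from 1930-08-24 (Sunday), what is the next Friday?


Current: Sunday
Target: Friday
Days ahead: 5

Next Friday: 1930-08-29


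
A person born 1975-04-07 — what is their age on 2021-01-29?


Birth: 1975-04-07
Reference: 2021-01-29
Year difference: 2021 - 1975 = 46
Birthday not yet reached in 2021, subtract 1

45 years old


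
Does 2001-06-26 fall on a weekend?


Anchor: Jan 1, 2001. With p = 2001 - 1 = 2000: (p + p//4 - p//100 + p//400) mod 7 = (2000 + 500 - 20 + 5) mod 7 = 2485 mod 7 = 0 -> Monday (Mon=0 ... Sun=6)
Day of year: 177; offset = 176
Weekday index = (0 + 176) mod 7 = 1 -> Tuesday
Weekend days: Saturday, Sunday

No


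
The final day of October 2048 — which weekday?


October 2048 has 31 days
Anchor: Jan 1, 2048. With p = 2048 - 1 = 2047: (p + p//4 - p//100 + p//400) mod 7 = (2047 + 511 - 20 + 5) mod 7 = 2543 mod 7 = 2 -> Wednesday (Mon=0 ... Sun=6)
Days before October (Jan-Sep): 274; October 1 index = (2 + 274) mod 7 = 3 -> Thursday
Last day offset: 31 - 1 = 30 days
Weekday index = (3 + 30) mod 7 = 5

Saturday, October 31


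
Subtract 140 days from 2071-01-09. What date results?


Start: 2071-01-09, subtract 140 days
Back 9 days from January 9 reaches December 31, 2070 -> 131 left
December 2070 has 31 days -> back to November 30, 2070 -> 100 left
November 2070 has 30 days -> back to October 31, 2070 -> 70 left
October 2070 has 31 days -> back to September 30, 2070 -> 39 left
September 2070 has 30 days -> back to August 31, 2070 -> 9 left
August 2070: 31 - 9 = 22 -> lands on August 22

Result: 2070-08-22


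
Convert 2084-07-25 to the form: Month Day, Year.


ISO 2084-07-25 parses as year=2084, month=07, day=25
Month 7 -> July

July 25, 2084


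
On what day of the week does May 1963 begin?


Target: May 1, 1963
Anchor: Jan 1, 1963. With p = 1963 - 1 = 1962: (p + p//4 - p//100 + p//400) mod 7 = (1962 + 490 - 19 + 4) mod 7 = 2437 mod 7 = 1 -> Tuesday (Mon=0 ... Sun=6)
Days before May (Jan-Apr): 120 days
Weekday index = (1 + 120) mod 7 = 2

Wednesday


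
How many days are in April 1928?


April 1928

30 days


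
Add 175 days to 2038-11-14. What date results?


Start: 2038-11-14, add 175 days
November 2038 has 30 days: 30 - 14 = 16 days to November 30 -> 159 left
December 2038 has 31 days -> 128 left
January 2039 has 31 days -> 97 left
February 2039 has 28 days -> 69 left
March 2039 has 31 days -> 38 left
April 2039 has 30 days -> 8 left
May 2039: 8 <= 31 -> lands on May 8

Result: 2039-05-08


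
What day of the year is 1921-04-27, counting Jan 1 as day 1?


Date: April 27, 1921
Days in months 1 through 3: 90
Plus 27 days in April

Day of year: 117


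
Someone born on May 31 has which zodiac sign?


Date: May 31
Conventional tropical zodiac dates: Gemini from May 21 onward; Cancer starts June 21
May 31 falls within the Gemini range

Gemini


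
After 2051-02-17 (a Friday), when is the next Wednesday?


Current: Friday
Target: Wednesday
Days ahead: 5

Next Wednesday: 2051-02-22


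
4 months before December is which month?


December is month 12
12 - 4 = 8

August


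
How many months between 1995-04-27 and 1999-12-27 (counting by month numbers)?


From April 1995 to December 1999
4 years * 12 = 48 months, plus 8 months = 56

56 months


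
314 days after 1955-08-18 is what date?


Start: 1955-08-18, add 314 days
August 1955 has 31 days: 31 - 18 = 13 days to August 31 -> 301 left
September 1955 has 30 days -> 271 left
October 1955 has 31 days -> 240 left
November 1955 has 30 days -> 210 left
December 1955 has 31 days -> 179 left
January 1956 has 31 days -> 148 left
February 1956 has 29 days -> 119 left
March 1956 has 31 days -> 88 left
April 1956 has 30 days -> 58 left
May 1956 has 31 days -> 27 left
June 1956: 27 <= 30 -> lands on June 27

Result: 1956-06-27


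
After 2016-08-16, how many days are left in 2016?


Day of year: 229 of 366
Remaining = 366 - 229

137 days


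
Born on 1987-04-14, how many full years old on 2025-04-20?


Birth: 1987-04-14
Reference: 2025-04-20
Year difference: 2025 - 1987 = 38

38 years old


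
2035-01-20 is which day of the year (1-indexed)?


Date: January 20, 2035
No months before January
Plus 20 days in January

Day of year: 20


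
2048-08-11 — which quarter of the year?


Month: August (month 8)
Q1: Jan-Mar, Q2: Apr-Jun, Q3: Jul-Sep, Q4: Oct-Dec

Q3


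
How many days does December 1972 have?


December 1972

31 days


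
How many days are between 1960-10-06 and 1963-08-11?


From 1960-10-06 to 1963-08-11
1960-10-06: days before October = 31 + 29 + 31 + 30 + 31 + 30 + 31 + 31 + 30 = 274 (1960 is a leap year); day of year = 274 + 6 = 280
1963-08-11: days before August = 31 + 28 + 31 + 30 + 31 + 30 + 31 = 212 (1963 is not a leap year); day of year = 212 + 11 = 223
Rest of 1960: 366 - 280 = 86
Full years 1961 (365), 1962 (365): 730
Total = 86 + 730 + 223 = 1039

1039 days


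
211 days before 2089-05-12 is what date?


Start: 2089-05-12, subtract 211 days
Back 12 days from May 12 reaches April 30, 2089 -> 199 left
April 2089 has 30 days -> back to March 31, 2089 -> 169 left
March 2089 has 31 days -> back to February 28, 2089 -> 138 left
February 2089 has 28 days -> back to January 31, 2089 -> 110 left
January 2089 has 31 days -> back to December 31, 2088 -> 79 left
December 2088 has 31 days -> back to November 30, 2088 -> 48 left
November 2088 has 30 days -> back to October 31, 2088 -> 18 left
October 2088: 31 - 18 = 13 -> lands on October 13

Result: 2088-10-13


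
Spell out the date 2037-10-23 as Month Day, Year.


ISO 2037-10-23 parses as year=2037, month=10, day=23
Month 10 -> October

October 23, 2037


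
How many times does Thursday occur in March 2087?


March 2087 has 31 days
Anchor: Jan 1, 2087. With p = 2087 - 1 = 2086: (p + p//4 - p//100 + p//400) mod 7 = (2086 + 521 - 20 + 5) mod 7 = 2592 mod 7 = 2 -> Wednesday (Mon=0 ... Sun=6)
Days before March (Jan-Feb): 59; March 1 index = (2 + 59) mod 7 = 5 -> Saturday
First Thursday is March 6
Thursdays: 6, 13, 20, 27

4 Thursdays


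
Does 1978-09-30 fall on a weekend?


Anchor: Jan 1, 1978. With p = 1978 - 1 = 1977: (p + p//4 - p//100 + p//400) mod 7 = (1977 + 494 - 19 + 4) mod 7 = 2456 mod 7 = 6 -> Sunday (Mon=0 ... Sun=6)
Day of year: 273; offset = 272
Weekday index = (6 + 272) mod 7 = 5 -> Saturday
Weekend days: Saturday, Sunday

Yes


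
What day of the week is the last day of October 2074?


October 2074 has 31 days
Anchor: Jan 1, 2074. With p = 2074 - 1 = 2073: (p + p//4 - p//100 + p//400) mod 7 = (2073 + 518 - 20 + 5) mod 7 = 2576 mod 7 = 0 -> Monday (Mon=0 ... Sun=6)
Days before October (Jan-Sep): 273; October 1 index = (0 + 273) mod 7 = 0 -> Monday
Last day offset: 31 - 1 = 30 days
Weekday index = (0 + 30) mod 7 = 2

Wednesday, October 31


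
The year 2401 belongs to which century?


Century = (year - 1) // 100 + 1
= (2401 - 1) // 100 + 1
= 2400 // 100 + 1
= 24 + 1

25th century


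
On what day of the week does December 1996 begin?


Target: December 1, 1996
Anchor: Jan 1, 1996. With p = 1996 - 1 = 1995: (p + p//4 - p//100 + p//400) mod 7 = (1995 + 498 - 19 + 4) mod 7 = 2478 mod 7 = 0 -> Monday (Mon=0 ... Sun=6)
Days before December (Jan-Nov): 335 days
Weekday index = (0 + 335) mod 7 = 6

Sunday


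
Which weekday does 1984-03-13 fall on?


Date: March 13, 1984
Anchor: Jan 1, 1984. With p = 1984 - 1 = 1983: (p + p//4 - p//100 + p//400) mod 7 = (1983 + 495 - 19 + 4) mod 7 = 2463 mod 7 = 6 -> Sunday (Mon=0 ... Sun=6)
Days before March (Jan-Feb): 60; offset = 60 + 13 - 1 = 72
Weekday index = (6 + 72) mod 7 = 1

Day of the week: Tuesday


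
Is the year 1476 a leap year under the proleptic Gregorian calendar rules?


Gregorian leap year rule: divisible by 4, but not by 100, unless also by 400.
1476 is divisible by 4 but not 100 -> leap year

Yes


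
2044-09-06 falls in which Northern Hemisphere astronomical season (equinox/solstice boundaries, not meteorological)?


Date: September 6
Astronomical Summer (approx.; exact equinox/solstice day varies by year): June 21 to September 21
September 6 falls within the Summer window

Summer


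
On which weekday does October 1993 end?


October 1993 has 31 days
Anchor: Jan 1, 1993. With p = 1993 - 1 = 1992: (p + p//4 - p//100 + p//400) mod 7 = (1992 + 498 - 19 + 4) mod 7 = 2475 mod 7 = 4 -> Friday (Mon=0 ... Sun=6)
Days before October (Jan-Sep): 273; October 1 index = (4 + 273) mod 7 = 4 -> Friday
Last day offset: 31 - 1 = 30 days
Weekday index = (4 + 30) mod 7 = 6

Sunday, October 31


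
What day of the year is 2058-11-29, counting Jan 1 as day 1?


Date: November 29, 2058
Days in months 1 through 10: 304
Plus 29 days in November

Day of year: 333


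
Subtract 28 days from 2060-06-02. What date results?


Start: 2060-06-02, subtract 28 days
Back 2 days from June 2 reaches May 31, 2060 -> 26 left
May 2060: 31 - 26 = 5 -> lands on May 5

Result: 2060-05-05


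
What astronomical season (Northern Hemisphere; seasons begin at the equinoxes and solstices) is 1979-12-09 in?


Date: December 9
Astronomical Autumn (approx.; exact equinox/solstice day varies by year): September 22 to December 20
December 9 falls within the Autumn window

Autumn


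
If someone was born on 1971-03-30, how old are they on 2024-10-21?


Birth: 1971-03-30
Reference: 2024-10-21
Year difference: 2024 - 1971 = 53

53 years old


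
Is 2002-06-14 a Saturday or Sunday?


Anchor: Jan 1, 2002. With p = 2002 - 1 = 2001: (p + p//4 - p//100 + p//400) mod 7 = (2001 + 500 - 20 + 5) mod 7 = 2486 mod 7 = 1 -> Tuesday (Mon=0 ... Sun=6)
Day of year: 165; offset = 164
Weekday index = (1 + 164) mod 7 = 4 -> Friday
Weekend days: Saturday, Sunday

No


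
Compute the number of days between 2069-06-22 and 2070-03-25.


From 2069-06-22 to 2070-03-25
2069-06-22: days before June = 31 + 28 + 31 + 30 + 31 = 151 (2069 is not a leap year); day of year = 151 + 22 = 173
2070-03-25: days before March = 31 + 28 = 59 (2070 is not a leap year); day of year = 59 + 25 = 84
Rest of 2069: 365 - 173 = 192
Total = 192 + 84 = 276

276 days


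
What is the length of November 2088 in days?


November 2088

30 days


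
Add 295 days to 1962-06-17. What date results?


Start: 1962-06-17, add 295 days
June 1962 has 30 days: 30 - 17 = 13 days to June 30 -> 282 left
July 1962 has 31 days -> 251 left
August 1962 has 31 days -> 220 left
September 1962 has 30 days -> 190 left
October 1962 has 31 days -> 159 left
November 1962 has 30 days -> 129 left
December 1962 has 31 days -> 98 left
January 1963 has 31 days -> 67 left
February 1963 has 28 days -> 39 left
March 1963 has 31 days -> 8 left
April 1963: 8 <= 30 -> lands on April 8

Result: 1963-04-08


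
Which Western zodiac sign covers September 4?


Date: September 4
Conventional tropical zodiac dates: Virgo from August 23 onward; Libra starts September 23
September 4 falls within the Virgo range

Virgo


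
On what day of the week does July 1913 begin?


Target: July 1, 1913
Anchor: Jan 1, 1913. With p = 1913 - 1 = 1912: (p + p//4 - p//100 + p//400) mod 7 = (1912 + 478 - 19 + 4) mod 7 = 2375 mod 7 = 2 -> Wednesday (Mon=0 ... Sun=6)
Days before July (Jan-Jun): 181 days
Weekday index = (2 + 181) mod 7 = 1

Tuesday


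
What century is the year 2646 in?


Century = (year - 1) // 100 + 1
= (2646 - 1) // 100 + 1
= 2645 // 100 + 1
= 26 + 1

27th century


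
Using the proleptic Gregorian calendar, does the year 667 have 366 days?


Gregorian leap year rule: divisible by 4, but not by 100, unless also by 400.
667 is not divisible by 4 -> not a leap year

No


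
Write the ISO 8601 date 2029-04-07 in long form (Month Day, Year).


ISO 2029-04-07 parses as year=2029, month=04, day=07
Month 4 -> April

April 7, 2029


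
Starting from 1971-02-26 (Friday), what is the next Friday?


Current: Friday
Target: Friday
Days ahead: 7

Next Friday: 1971-03-05


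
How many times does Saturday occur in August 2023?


August 2023 has 31 days
Anchor: Jan 1, 2023. With p = 2023 - 1 = 2022: (p + p//4 - p//100 + p//400) mod 7 = (2022 + 505 - 20 + 5) mod 7 = 2512 mod 7 = 6 -> Sunday (Mon=0 ... Sun=6)
Days before August (Jan-Jul): 212; August 1 index = (6 + 212) mod 7 = 1 -> Tuesday
First Saturday is August 5
Saturdays: 5, 12, 19, 26

4 Saturdays


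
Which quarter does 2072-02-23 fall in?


Month: February (month 2)
Q1: Jan-Mar, Q2: Apr-Jun, Q3: Jul-Sep, Q4: Oct-Dec

Q1


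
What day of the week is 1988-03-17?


Date: March 17, 1988
Anchor: Jan 1, 1988. With p = 1988 - 1 = 1987: (p + p//4 - p//100 + p//400) mod 7 = (1987 + 496 - 19 + 4) mod 7 = 2468 mod 7 = 4 -> Friday (Mon=0 ... Sun=6)
Days before March (Jan-Feb): 60; offset = 60 + 17 - 1 = 76
Weekday index = (4 + 76) mod 7 = 3

Day of the week: Thursday


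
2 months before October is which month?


October is month 10
10 - 2 = 8

August


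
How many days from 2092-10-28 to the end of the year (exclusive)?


Day of year: 302 of 366
Remaining = 366 - 302

64 days


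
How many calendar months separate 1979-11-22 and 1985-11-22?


From November 1979 to November 1985
6 years * 12 = 72 months = 72

72 months
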